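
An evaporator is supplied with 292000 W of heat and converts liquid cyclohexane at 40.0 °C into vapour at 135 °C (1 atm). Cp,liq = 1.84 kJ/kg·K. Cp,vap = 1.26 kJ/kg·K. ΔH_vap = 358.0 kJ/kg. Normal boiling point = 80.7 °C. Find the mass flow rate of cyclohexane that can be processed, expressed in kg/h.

Δh = 1.84×(80.7−40.0) + 358.0 + 1.26×(135−80.7) = 501.31 kJ/kg
Q = 292000 W = 292 kJ/s = 1.0512e+06 kJ/h
ṁ = Q/Δh = 1.0512e+06 / 501.31 = 2096.9 kg/h

ṁ = 2100 kg/h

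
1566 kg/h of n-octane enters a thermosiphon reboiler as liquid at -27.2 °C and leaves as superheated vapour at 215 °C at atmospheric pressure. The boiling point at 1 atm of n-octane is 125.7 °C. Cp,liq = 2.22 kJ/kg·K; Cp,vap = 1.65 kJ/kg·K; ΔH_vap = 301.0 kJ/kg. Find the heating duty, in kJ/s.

Q = 343 kJ/s

liquid -27.2→125.7 °C: 339.44 kJ/kg
vaporisation at 125.7 °C: 301 kJ/kg
vapour 125.7→215 °C: 147.34 kJ/kg
Δh = 339.44 + 301 + 147.34 = 787.78 kJ/kg
Q = ṁ·Δh = 1566 kg/h × 787.78 kJ/kg = 1.2337e+06 kJ/h
|Q| = 342.69 kW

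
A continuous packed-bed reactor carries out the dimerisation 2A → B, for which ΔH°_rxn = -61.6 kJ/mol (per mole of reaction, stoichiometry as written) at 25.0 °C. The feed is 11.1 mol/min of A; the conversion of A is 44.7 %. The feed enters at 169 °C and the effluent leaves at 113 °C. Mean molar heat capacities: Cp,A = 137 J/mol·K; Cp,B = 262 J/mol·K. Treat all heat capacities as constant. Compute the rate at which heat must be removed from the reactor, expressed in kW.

Extent of reaction ξ = 0.447 × 11.1 / 2 = 2.4808 mol/min
Reaction term: ξ·ΔH°_rxn = 2.4808 × -61.6 = -152.82 kJ/min
Sensible, feed 169→25 °C: -218.98 kJ/min
Outlet flows (mol/min): A 6.1383, B 2.4808
Sensible, products 25→113 °C: 131.2 kJ/min
Q = ΔH = -240.6 kJ/min = -4.01 kW
Heat removed = 4.01 kW

Q_out = 4.01 kW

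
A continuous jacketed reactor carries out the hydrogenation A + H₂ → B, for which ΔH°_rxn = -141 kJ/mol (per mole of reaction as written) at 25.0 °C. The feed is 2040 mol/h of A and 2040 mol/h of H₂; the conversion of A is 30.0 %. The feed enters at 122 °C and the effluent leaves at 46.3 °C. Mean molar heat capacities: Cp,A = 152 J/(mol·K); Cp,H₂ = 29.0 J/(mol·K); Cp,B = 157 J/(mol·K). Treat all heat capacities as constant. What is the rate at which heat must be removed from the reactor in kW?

Extent of reaction ξ = 0.300 × 2040 = 612 mol/h
Reaction term: ξ·ΔH°_rxn = 612 × -141 = -86292 kJ/h
Sensible, feed 122→25 °C: -35816 kJ/h
Outlet flows (mol/h): A 1428, H₂ 1428, B 612
Sensible, products 25→46.3 °C: 7552 kJ/h
Q = ΔH = -114560 kJ/h = -31.821 kW
Heat removed = 31.821 kW

Q_out = 31.8 kW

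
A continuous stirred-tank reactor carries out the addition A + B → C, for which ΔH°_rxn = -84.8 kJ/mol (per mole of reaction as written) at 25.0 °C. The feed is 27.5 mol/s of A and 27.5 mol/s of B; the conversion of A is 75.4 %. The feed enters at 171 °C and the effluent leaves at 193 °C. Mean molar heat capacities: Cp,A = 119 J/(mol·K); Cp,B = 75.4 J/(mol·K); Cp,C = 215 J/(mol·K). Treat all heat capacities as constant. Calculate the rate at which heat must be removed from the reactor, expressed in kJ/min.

Extent of reaction ξ = 0.754 × 27.5 = 20.735 mol/s
Reaction term: ξ·ΔH°_rxn = 20.735 × -84.8 = -1758.3 kJ/s
Sensible, feed 171→25 °C: -780.52 kJ/s
Outlet flows (mol/s): A 6.765, B 6.765, C 20.735
Sensible, products 25→193 °C: 969.89 kJ/s
Q = ΔH = -1569 kJ/s = -1569 kW
Heat removed = 94137 kJ/min

Q_out = 94100 kJ/min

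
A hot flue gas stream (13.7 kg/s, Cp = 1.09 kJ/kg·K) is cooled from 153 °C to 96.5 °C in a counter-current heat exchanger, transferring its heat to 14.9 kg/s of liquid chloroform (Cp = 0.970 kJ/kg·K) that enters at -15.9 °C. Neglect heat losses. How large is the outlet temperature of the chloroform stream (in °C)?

T_c,out = 42.5 °C

Heat released by hot stream: Q = 13.7 × 1.09 × (153 − 96.5) = 843.71 kJ/s
Energy balance on cold side (adiabatic exchanger): Q = ṁ_c·Cp_c·(T_c,out − T_c,in)
T_c,out = -15.9 + 843.71/(14.9 × 0.970) = 42.476 °C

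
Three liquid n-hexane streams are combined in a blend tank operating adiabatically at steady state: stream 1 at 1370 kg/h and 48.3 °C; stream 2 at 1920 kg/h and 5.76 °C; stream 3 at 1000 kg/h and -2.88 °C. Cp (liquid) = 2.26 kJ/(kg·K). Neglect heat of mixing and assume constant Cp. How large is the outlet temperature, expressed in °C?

T_out = 17.3 °C

No heat crosses the boundary, so H_out = H_in.
Σ ṁᵢCp,ᵢTᵢ = 1370×2.26×48.3 + 1920×2.26×5.76 + 1000×2.26×-2.88 = 168030
Σ ṁᵢCp,ᵢ = 1370×2.26 + 1920×2.26 + 1000×2.26 = 9695.4
T_out = 168030 / 9695.4 = 17.331 °C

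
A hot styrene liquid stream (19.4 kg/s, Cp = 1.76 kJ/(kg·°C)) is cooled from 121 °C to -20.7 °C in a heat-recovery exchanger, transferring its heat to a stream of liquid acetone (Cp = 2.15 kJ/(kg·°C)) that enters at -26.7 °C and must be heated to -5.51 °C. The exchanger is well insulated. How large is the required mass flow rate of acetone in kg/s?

Heat released by hot stream: Q = 19.4 × 1.76 × (121 − -20.7) = 4838.2 kJ/s
Energy balance on cold side (adiabatic exchanger): Q = ṁ_c·Cp_c·(T_c,out − T_c,in)
ṁ_c = 4838.2 / [2.15 × (-5.51 − -26.7)] = 106.2 kg/s

ṁ_c = 106 kg/s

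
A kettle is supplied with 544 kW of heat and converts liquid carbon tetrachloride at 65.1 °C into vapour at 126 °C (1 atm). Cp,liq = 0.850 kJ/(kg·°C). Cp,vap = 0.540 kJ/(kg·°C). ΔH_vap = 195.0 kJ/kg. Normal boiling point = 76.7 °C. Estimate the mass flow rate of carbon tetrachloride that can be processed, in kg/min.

Δh = 0.850×(76.7−65.1) + 195.0 + 0.540×(126−76.7) = 231.48 kJ/kg
Q = 544 kW = 544 kJ/s = 32640 kJ/min
ṁ = Q/Δh = 32640 / 231.48 = 141 kg/min

ṁ = 141 kg/min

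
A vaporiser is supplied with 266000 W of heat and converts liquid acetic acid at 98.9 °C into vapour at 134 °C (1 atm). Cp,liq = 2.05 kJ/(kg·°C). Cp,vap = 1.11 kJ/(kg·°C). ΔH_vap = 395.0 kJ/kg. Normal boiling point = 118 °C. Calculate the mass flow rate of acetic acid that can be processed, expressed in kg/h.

ṁ = 2120 kg/h

Δh = 2.05×(118−98.9) + 395.0 + 1.11×(134−118) = 451.91 kJ/kg
Q = 266000 W = 266 kJ/s = 957600 kJ/h
ṁ = Q/Δh = 957600 / 451.91 = 2119 kg/h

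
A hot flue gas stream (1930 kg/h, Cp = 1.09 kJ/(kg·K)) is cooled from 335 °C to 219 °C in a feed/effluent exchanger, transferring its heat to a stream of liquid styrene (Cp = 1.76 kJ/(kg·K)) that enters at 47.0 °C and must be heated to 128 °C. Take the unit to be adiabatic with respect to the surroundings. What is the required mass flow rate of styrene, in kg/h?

ṁ_c = 1710 kg/h

Heat released by hot stream: Q = 1930 × 1.09 × (335 − 219) = 244030 kJ/h
Energy balance on cold side (adiabatic exchanger): Q = ṁ_c·Cp_c·(T_c,out − T_c,in)
ṁ_c = 244030 / [1.76 × (128 − 47.0)] = 1711.8 kg/h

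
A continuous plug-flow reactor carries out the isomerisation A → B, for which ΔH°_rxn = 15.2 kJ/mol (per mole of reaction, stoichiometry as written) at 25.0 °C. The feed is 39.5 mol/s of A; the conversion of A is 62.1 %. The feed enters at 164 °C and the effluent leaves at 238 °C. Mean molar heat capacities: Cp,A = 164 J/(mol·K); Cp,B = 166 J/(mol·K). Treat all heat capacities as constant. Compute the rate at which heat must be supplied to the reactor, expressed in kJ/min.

Extent of reaction ξ = 0.621 × 39.5 = 24.529 mol/s
Reaction term: ξ·ΔH°_rxn = 24.529 × 15.2 = 372.85 kJ/s
Sensible, feed 164→25 °C: -900.44 kJ/s
Outlet flows (mol/s): A 14.971, B 24.529
Sensible, products 25→238 °C: 1390.3 kJ/s
Q = ΔH = 862.67 kJ/s = 862.67 kW
Heat supplied = 51760 kJ/min

Q_in = 51800 kJ/min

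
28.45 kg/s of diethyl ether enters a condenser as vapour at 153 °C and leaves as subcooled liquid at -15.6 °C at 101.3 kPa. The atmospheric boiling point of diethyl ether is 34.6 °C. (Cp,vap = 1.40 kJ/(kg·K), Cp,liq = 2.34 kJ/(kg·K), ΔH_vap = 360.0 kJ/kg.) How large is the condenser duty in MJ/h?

Q_c = 65900 MJ/h

vapour 153→34.6 °C: -165.76 kJ/kg
condensation at 34.6 °C: -360 kJ/kg
liquid 34.6→-15.6 °C: -117.47 kJ/kg
Δh = -165.76 + -360 + -117.47 = -643.23 kJ/kg
Q = ṁ·Δh = 28.45 kg/s × -643.23 kJ/kg = -18300 kJ/s
|Q| = 18300 kW = 65879 MJ/h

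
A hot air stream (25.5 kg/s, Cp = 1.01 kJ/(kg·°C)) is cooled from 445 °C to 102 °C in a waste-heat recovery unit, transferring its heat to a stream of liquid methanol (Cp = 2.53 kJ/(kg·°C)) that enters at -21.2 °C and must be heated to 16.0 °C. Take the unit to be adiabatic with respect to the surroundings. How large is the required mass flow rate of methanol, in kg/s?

ṁ_c = 93.9 kg/s

Heat released by hot stream: Q = 25.5 × 1.01 × (445 − 102) = 8834 kJ/s
Energy balance on cold side (adiabatic exchanger): Q = ṁ_c·Cp_c·(T_c,out − T_c,in)
ṁ_c = 8834 / [2.53 × (16.0 − -21.2)] = 93.863 kg/s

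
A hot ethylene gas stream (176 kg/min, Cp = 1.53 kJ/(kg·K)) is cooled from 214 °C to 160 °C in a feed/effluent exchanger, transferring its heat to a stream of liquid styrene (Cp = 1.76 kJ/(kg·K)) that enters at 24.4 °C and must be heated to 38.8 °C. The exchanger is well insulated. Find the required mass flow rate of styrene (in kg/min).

Heat released by hot stream: Q = 176 × 1.53 × (214 − 160) = 14541 kJ/min
Energy balance on cold side (adiabatic exchanger): Q = ṁ_c·Cp_c·(T_c,out − T_c,in)
ṁ_c = 14541 / [1.76 × (38.8 − 24.4)] = 573.75 kg/min

ṁ_c = 574 kg/min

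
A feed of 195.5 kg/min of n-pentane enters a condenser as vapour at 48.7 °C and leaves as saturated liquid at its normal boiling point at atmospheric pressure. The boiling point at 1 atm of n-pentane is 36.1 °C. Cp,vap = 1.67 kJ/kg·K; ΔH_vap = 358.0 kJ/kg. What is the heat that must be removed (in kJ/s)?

vapour 48.7→36.1 °C: -21.042 kJ/kg
condensation at 36.1 °C: -358 kJ/kg
Δh = -21.042 + -358 = -379.04 kJ/kg
Q = ṁ·Δh = 195.5 kg/min × -379.04 kJ/kg = -74103 kJ/min
|Q| = 1235 kW

Q_c = 1240 kJ/s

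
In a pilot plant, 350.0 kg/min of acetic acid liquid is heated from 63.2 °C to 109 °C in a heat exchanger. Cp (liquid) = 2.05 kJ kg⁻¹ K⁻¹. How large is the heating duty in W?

Q = ṁ·Cp·ΔT = 350.0 × 2.05 × (109 − 63.2) = 32861 kJ/min
Converting: 32861 / 60 s = 547.69 kW
Heating duty = 547690 W

Q = 548000 W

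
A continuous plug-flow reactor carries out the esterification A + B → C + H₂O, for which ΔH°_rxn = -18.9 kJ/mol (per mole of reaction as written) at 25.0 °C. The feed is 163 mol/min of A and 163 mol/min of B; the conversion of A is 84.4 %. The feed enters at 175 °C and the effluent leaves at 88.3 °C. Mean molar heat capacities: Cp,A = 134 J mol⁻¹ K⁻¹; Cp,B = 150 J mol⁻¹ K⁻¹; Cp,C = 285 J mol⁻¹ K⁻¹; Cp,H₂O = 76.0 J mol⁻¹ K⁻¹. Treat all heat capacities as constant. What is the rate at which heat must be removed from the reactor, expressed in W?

Q_out = 99100 W

Extent of reaction ξ = 0.844 × 163 = 137.57 mol/min
Reaction term: ξ·ΔH°_rxn = 137.57 × -18.9 = -2600.1 kJ/min
Sensible, feed 175→25 °C: -6943.8 kJ/min
Outlet flows (mol/min): A 25.428, B 25.428, C 137.57, H₂O 137.57
Sensible, products 25→88.3 °C: 3600.8 kJ/min
Q = ΔH = -5943.1 kJ/min = -99.051 kW
Heat removed = 99051 W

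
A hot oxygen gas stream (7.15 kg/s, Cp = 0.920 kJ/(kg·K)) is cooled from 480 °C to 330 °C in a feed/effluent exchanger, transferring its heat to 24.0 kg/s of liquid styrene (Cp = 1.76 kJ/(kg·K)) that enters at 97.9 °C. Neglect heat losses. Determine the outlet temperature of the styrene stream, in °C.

T_c,out = 121 °C

Heat released by hot stream: Q = 7.15 × 0.920 × (480 − 330) = 986.7 kJ/s
Energy balance on cold side (adiabatic exchanger): Q = ṁ_c·Cp_c·(T_c,out − T_c,in)
T_c,out = 97.9 + 986.7/(24.0 × 1.76) = 121.26 °C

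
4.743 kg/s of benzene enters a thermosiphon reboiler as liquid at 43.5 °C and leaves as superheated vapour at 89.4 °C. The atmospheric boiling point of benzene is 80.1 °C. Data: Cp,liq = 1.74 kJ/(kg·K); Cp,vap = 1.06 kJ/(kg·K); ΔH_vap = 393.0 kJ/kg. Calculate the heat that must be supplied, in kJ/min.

Q = 133000 kJ/min

liquid 43.5→80.1 °C: 63.684 kJ/kg
vaporisation at 80.1 °C: 393 kJ/kg
vapour 80.1→89.4 °C: 9.858 kJ/kg
Δh = 63.684 + 393 + 9.858 = 466.54 kJ/kg
Q = ṁ·Δh = 4.743 kg/s × 466.54 kJ/kg = 2212.8 kJ/s
|Q| = 2212.8 kW = 132770 kJ/min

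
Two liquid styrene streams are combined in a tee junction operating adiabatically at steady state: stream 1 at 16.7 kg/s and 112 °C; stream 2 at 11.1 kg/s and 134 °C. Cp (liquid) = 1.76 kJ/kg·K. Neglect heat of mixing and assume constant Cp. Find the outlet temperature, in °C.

T_out = 121 °C

Energy balance with Q = 0: Σ ṁᵢCp,ᵢ(T_out − Tᵢ) = 0
T_out = Σ ṁᵢCp,ᵢTᵢ / Σ ṁᵢCp,ᵢ
      = 5909.7 / 48.928 = 120.78 °C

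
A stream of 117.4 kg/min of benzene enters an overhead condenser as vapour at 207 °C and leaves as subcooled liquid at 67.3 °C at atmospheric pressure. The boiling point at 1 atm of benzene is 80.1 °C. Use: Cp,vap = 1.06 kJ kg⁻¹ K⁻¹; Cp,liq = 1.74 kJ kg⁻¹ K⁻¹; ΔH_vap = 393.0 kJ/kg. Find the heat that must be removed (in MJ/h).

vapour 207→80.1 °C: -134.51 kJ/kg
condensation at 80.1 °C: -393 kJ/kg
liquid 80.1→67.3 °C: -22.272 kJ/kg
Δh = -134.51 + -393 + -22.272 = -549.79 kJ/kg
Q = ṁ·Δh = 117.4 kg/min × -549.79 kJ/kg = -64545 kJ/min
|Q| = 1075.7 kW = 3872.7 MJ/h

Q_c = 3870 MJ/h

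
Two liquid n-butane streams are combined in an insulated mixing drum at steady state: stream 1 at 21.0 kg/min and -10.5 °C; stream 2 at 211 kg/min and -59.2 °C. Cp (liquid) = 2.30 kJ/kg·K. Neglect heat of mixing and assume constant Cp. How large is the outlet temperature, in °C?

T_out = -54.8 °C

No heat crosses the boundary, so H_out = H_in.
T_out = Σ ṁᵢCp,ᵢTᵢ / Σ ṁᵢCp,ᵢ
      = -29237 / 533.6 = -54.792 °C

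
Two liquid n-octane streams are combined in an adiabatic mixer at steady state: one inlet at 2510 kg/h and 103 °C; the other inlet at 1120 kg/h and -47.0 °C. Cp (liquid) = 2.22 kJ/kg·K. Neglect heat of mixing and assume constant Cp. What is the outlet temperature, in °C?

T_out = 56.7 °C

Energy balance with Q = 0: Σ ṁᵢCp,ᵢ(T_out − Tᵢ) = 0
Σ ṁᵢCp,ᵢTᵢ = 2510×2.22×103 + 1120×2.22×-47.0 = 457080
Σ ṁᵢCp,ᵢ = 2510×2.22 + 1120×2.22 = 8058.6
T_out = 457080 / 8058.6 = 56.719 °C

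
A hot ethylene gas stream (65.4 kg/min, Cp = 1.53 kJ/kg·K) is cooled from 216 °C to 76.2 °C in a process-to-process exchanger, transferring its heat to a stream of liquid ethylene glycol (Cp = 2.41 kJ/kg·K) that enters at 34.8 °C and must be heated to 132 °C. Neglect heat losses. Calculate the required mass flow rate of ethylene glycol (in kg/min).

Heat released by hot stream: Q = 65.4 × 1.53 × (216 − 76.2) = 13989 kJ/min
Energy balance on cold side (adiabatic exchanger): Q = ṁ_c·Cp_c·(T_c,out − T_c,in)
ṁ_c = 13989 / [2.41 × (132 − 34.8)] = 59.716 kg/min

ṁ_c = 59.7 kg/min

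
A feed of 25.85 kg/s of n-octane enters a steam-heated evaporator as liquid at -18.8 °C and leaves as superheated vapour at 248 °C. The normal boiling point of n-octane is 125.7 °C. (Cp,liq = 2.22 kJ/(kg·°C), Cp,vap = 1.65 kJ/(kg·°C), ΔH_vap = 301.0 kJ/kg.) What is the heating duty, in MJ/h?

liquid -18.8→125.7 °C: 320.79 kJ/kg
vaporisation at 125.7 °C: 301 kJ/kg
vapour 125.7→248 °C: 201.79 kJ/kg
Δh = 320.79 + 301 + 201.79 = 823.59 kJ/kg
Q = ṁ·Δh = 25.85 kg/s × 823.59 kJ/kg = 21290 kJ/s
|Q| = 21290 kW = 76643 MJ/h

Q = 76600 MJ/h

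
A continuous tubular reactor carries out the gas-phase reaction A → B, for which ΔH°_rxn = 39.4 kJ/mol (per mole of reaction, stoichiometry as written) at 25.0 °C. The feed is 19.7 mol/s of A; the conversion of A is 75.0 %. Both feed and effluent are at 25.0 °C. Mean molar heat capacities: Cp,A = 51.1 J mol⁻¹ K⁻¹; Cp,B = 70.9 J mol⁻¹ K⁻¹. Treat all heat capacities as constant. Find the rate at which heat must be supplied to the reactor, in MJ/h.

Q_in = 2100 MJ/h

Extent of reaction ξ = 0.750 × 19.7 = 14.775 mol/s
Reaction term: ξ·ΔH°_rxn = 14.775 × 39.4 = 582.13 kJ/s
Q = ΔH = 582.13 kJ/s = 582.13 kW
Heat supplied = 2095.7 MJ/h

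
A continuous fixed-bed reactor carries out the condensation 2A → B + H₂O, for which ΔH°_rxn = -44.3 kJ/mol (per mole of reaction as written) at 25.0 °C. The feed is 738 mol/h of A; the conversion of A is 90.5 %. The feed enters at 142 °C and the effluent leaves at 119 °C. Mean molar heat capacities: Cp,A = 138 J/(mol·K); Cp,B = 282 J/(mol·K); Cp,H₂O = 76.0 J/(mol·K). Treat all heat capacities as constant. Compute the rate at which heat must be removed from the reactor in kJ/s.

Extent of reaction ξ = 0.905 × 738 / 2 = 333.94 mol/h
Reaction term: ξ·ΔH°_rxn = 333.94 × -44.3 = -14794 kJ/h
Sensible, feed 142→25 °C: -11916 kJ/h
Outlet flows (mol/h): A 70.11, B 333.94, H₂O 333.94
Sensible, products 25→119 °C: 12147 kJ/h
Q = ΔH = -14562 kJ/h = -4.045 kW
Heat removed = 4.045 kJ/s

Q_out = 4.05 kJ/s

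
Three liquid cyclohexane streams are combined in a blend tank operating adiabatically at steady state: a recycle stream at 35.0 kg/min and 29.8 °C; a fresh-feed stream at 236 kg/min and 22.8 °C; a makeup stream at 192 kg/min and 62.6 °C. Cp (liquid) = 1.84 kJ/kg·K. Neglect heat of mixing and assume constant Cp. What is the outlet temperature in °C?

No heat crosses the boundary, so H_out = H_in.
Σ ṁᵢCp,ᵢTᵢ = 35.0×1.84×29.8 + 236×1.84×22.8 + 192×1.84×62.6 = 33935
Σ ṁᵢCp,ᵢ = 35.0×1.84 + 236×1.84 + 192×1.84 = 851.92
T_out = 33935 / 851.92 = 39.834 °C

T_out = 39.8 °C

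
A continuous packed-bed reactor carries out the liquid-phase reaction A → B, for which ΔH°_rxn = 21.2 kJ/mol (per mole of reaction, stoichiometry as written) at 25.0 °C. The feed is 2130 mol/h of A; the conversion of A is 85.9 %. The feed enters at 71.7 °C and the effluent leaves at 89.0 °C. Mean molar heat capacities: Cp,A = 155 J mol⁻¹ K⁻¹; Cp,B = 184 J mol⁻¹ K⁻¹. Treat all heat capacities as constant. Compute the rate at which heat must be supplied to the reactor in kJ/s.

Q_in = 13.3 kJ/s

Extent of reaction ξ = 0.859 × 2130 = 1829.7 mol/h
Reaction term: ξ·ΔH°_rxn = 1829.7 × 21.2 = 38789 kJ/h
Sensible, feed 71.7→25 °C: -15418 kJ/h
Outlet flows (mol/h): A 300.33, B 1829.7
Sensible, products 25→89.0 °C: 24525 kJ/h
Q = ΔH = 47896 kJ/h = 13.305 kW
Heat supplied = 13.305 kJ/s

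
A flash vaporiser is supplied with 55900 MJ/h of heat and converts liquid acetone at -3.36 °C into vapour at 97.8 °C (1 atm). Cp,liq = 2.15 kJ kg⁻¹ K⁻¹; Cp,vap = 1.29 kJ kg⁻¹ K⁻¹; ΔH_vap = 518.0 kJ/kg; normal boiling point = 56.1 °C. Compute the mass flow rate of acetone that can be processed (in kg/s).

ṁ = 22.2 kg/s

Δh = 2.15×(56.1−-3.36) + 518.0 + 1.29×(97.8−56.1) = 699.63 kJ/kg
Q = 55900 MJ/h = 15528 kJ/s = 15528 kJ/s
ṁ = Q/Δh = 15528 / 699.63 = 22.194 kg/s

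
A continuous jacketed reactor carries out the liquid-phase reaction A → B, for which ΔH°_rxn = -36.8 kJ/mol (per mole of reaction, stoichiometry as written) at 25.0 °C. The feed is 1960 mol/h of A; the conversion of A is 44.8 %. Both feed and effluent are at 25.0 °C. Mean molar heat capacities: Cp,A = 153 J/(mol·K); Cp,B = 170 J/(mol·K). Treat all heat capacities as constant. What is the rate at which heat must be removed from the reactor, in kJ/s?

Extent of reaction ξ = 0.448 × 1960 = 878.08 mol/h
Reaction term: ξ·ΔH°_rxn = 878.08 × -36.8 = -32313 kJ/h
Q = ΔH = -32313 kJ/h = -8.9759 kW
Heat removed = 8.9759 kJ/s

Q_out = 8.98 kJ/s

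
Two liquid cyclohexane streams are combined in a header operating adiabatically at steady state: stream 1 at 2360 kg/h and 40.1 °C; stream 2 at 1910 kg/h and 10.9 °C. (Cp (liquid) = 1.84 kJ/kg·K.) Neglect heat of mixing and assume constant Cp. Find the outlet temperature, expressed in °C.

Adiabatic, steady state ⇒ Σ ṁᵢCp,ᵢ(T_out − Tᵢ) = 0
T_out = Σ ṁᵢCp,ᵢTᵢ / Σ ṁᵢCp,ᵢ
      = 212440 / 7856.8 = 27.039 °C

T_out = 27.0 °C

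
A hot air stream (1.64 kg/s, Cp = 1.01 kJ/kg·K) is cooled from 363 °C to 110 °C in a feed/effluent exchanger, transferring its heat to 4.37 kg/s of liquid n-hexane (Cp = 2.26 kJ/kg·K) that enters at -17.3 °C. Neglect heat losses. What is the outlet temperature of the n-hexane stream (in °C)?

Heat released by hot stream: Q = 1.64 × 1.01 × (363 − 110) = 419.07 kJ/s
Energy balance on cold side (adiabatic exchanger): Q = ṁ_c·Cp_c·(T_c,out − T_c,in)
T_c,out = -17.3 + 419.07/(4.37 × 2.26) = 25.132 °C

T_c,out = 25.1 °C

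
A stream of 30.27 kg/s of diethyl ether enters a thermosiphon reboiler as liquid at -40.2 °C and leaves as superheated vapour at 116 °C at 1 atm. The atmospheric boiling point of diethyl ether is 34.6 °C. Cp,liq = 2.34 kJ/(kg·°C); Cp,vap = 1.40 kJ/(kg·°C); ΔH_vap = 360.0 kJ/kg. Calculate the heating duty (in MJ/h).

Q = 70700 MJ/h

liquid -40.2→34.6 °C: 175.03 kJ/kg
vaporisation at 34.6 °C: 360 kJ/kg
vapour 34.6→116 °C: 113.96 kJ/kg
Δh = 175.03 + 360 + 113.96 = 648.99 kJ/kg
Q = ṁ·Δh = 30.27 kg/s × 648.99 kJ/kg = 19645 kJ/s
|Q| = 19645 kW = 70722 MJ/h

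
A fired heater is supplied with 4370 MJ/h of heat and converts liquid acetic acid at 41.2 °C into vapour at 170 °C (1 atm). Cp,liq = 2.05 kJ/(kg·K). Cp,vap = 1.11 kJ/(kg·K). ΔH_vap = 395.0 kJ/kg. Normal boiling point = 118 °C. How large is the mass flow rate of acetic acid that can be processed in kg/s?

ṁ = 1.99 kg/s

Δh = 2.05×(118−41.2) + 395.0 + 1.11×(170−118) = 610.16 kJ/kg
Q = 4370 MJ/h = 1213.9 kJ/s = 1213.9 kJ/s
ṁ = Q/Δh = 1213.9 / 610.16 = 1.9895 kg/s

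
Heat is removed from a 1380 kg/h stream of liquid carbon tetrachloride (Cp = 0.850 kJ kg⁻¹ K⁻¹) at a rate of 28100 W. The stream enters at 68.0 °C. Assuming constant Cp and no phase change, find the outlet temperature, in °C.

T_out = -18.2 °C

Q = 28100 W = 101160 kJ/h
ΔT = Q/(ṁ·Cp) = 101160/(1380×0.850) = 86.24 K
T_out = 68.0 − 86.24 = -18.24 °C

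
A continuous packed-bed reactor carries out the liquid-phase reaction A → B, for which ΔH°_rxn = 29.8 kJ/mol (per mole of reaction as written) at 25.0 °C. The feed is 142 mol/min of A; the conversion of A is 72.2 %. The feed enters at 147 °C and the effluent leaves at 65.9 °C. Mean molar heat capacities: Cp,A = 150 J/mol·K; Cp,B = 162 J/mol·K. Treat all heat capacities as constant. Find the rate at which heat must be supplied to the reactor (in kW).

Extent of reaction ξ = 0.722 × 142 = 102.52 mol/min
Reaction term: ξ·ΔH°_rxn = 102.52 × 29.8 = 3055.2 kJ/min
Sensible, feed 147→25 °C: -2598.6 kJ/min
Outlet flows (mol/min): A 39.476, B 102.52
Sensible, products 25→65.9 °C: 921.49 kJ/min
Q = ΔH = 1378.1 kJ/min = 22.968 kW
Heat supplied = 22.968 kW

Q_in = 23.0 kW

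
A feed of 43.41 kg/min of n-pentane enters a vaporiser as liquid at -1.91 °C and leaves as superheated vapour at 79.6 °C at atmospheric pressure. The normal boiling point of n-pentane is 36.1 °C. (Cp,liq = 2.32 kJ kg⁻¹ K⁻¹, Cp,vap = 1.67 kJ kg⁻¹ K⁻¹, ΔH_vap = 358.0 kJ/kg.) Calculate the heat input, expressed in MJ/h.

liquid -1.91→36.1 °C: 88.183 kJ/kg
vaporisation at 36.1 °C: 358 kJ/kg
vapour 36.1→79.6 °C: 72.645 kJ/kg
Δh = 88.183 + 358 + 72.645 = 518.83 kJ/kg
Q = ṁ·Δh = 43.41 kg/min × 518.83 kJ/kg = 22522 kJ/min
|Q| = 375.37 kW = 1351.3 MJ/h

Q = 1350 MJ/h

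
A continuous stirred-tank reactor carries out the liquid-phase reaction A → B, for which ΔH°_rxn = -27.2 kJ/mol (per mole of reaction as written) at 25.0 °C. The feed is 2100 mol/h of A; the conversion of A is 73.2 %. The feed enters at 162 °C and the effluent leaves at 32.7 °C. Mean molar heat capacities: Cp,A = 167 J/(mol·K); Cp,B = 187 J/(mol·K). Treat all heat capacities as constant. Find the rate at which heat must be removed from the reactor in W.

Extent of reaction ξ = 0.732 × 2100 = 1537.2 mol/h
Reaction term: ξ·ΔH°_rxn = 1537.2 × -27.2 = -41812 kJ/h
Sensible, feed 162→25 °C: -48046 kJ/h
Outlet flows (mol/h): A 562.8, B 1537.2
Sensible, products 25→32.7 °C: 2937.1 kJ/h
Q = ΔH = -86921 kJ/h = -24.145 kW
Heat removed = 24145 W

Q_out = 24100 W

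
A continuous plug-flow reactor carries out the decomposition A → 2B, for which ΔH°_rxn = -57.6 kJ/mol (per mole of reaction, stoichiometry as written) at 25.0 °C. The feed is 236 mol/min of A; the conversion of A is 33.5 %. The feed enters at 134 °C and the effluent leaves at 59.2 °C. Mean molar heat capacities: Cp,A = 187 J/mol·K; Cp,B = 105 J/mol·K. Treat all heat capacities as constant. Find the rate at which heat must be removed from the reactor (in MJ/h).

Extent of reaction ξ = 0.335 × 236 = 79.06 mol/min
Reaction term: ξ·ΔH°_rxn = 79.06 × -57.6 = -4553.9 kJ/min
Sensible, feed 134→25 °C: -4810.4 kJ/min
Outlet flows (mol/min): A 156.94, B 158.12
Sensible, products 25→59.2 °C: 1571.5 kJ/min
Q = ΔH = -7792.7 kJ/min = -129.88 kW
Heat removed = 467.56 MJ/h

Q_out = 468 MJ/h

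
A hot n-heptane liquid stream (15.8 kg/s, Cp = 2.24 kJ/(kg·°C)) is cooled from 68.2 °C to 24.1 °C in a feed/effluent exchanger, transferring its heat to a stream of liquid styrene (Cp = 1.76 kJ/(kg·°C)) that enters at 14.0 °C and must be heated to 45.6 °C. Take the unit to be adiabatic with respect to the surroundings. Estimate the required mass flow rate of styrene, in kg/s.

ṁ_c = 28.1 kg/s

Heat released by hot stream: Q = 15.8 × 2.24 × (68.2 − 24.1) = 1560.8 kJ/s
Energy balance on cold side (adiabatic exchanger): Q = ṁ_c·Cp_c·(T_c,out − T_c,in)
ṁ_c = 1560.8 / [1.76 × (45.6 − 14.0)] = 28.064 kg/s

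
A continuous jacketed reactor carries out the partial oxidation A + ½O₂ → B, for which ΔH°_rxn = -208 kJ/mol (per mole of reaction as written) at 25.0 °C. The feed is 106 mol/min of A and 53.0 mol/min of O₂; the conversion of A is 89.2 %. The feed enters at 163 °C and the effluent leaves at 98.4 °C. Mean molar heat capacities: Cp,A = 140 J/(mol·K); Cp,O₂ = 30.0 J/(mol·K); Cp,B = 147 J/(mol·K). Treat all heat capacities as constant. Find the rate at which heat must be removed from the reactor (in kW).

Extent of reaction ξ = 0.892 × 106 = 94.552 mol/min
Reaction term: ξ·ΔH°_rxn = 94.552 × -208 = -19667 kJ/min
Sensible, feed 163→25 °C: -2267.3 kJ/min
Outlet flows (mol/min): A 11.448, O₂ 5.724, B 94.552
Sensible, products 25→98.4 °C: 1150.4 kJ/min
Q = ΔH = -20784 kJ/min = -346.4 kW
Heat removed = 346.4 kW

Q_out = 346 kW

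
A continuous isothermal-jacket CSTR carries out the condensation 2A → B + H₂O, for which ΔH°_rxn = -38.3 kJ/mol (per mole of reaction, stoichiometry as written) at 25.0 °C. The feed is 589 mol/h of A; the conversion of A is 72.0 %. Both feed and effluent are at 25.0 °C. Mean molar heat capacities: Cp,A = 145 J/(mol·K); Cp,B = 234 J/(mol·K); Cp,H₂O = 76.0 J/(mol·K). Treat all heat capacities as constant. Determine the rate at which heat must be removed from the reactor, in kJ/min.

Extent of reaction ξ = 0.720 × 589 / 2 = 212.04 mol/h
Reaction term: ξ·ΔH°_rxn = 212.04 × -38.3 = -8121.1 kJ/h
Q = ΔH = -8121.1 kJ/h = -2.2559 kW
Heat removed = 135.35 kJ/min

Q_out = 135 kJ/min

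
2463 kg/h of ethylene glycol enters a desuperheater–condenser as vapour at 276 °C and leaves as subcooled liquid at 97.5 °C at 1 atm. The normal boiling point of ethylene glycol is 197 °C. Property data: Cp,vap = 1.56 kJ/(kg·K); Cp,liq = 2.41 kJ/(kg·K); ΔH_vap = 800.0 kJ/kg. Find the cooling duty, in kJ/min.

vapour 276→197 °C: -123.24 kJ/kg
condensation at 197 °C: -800 kJ/kg
liquid 197→97.5 °C: -239.8 kJ/kg
Δh = -123.24 + -800 + -239.8 = -1163 kJ/kg
Q = ṁ·Δh = 2463 kg/h × -1163 kJ/kg = -2.8646e+06 kJ/h
|Q| = 795.71 kW = 47743 kJ/min

Q_c = 47700 kJ/min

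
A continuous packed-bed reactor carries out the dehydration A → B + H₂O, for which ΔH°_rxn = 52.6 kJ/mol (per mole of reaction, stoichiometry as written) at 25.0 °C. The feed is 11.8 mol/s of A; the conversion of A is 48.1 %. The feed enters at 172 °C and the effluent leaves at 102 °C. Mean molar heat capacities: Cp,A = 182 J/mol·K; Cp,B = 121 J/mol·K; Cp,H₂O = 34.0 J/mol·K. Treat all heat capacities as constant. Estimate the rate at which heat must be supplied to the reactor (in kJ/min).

Q_in = 8180 kJ/min

Extent of reaction ξ = 0.481 × 11.8 = 5.6758 mol/s
Reaction term: ξ·ΔH°_rxn = 5.6758 × 52.6 = 298.55 kJ/s
Sensible, feed 172→25 °C: -315.7 kJ/s
Outlet flows (mol/s): A 6.1242, B 5.6758, H₂O 5.6758
Sensible, products 25→102 °C: 153.57 kJ/s
Q = ΔH = 136.42 kJ/s = 136.42 kW
Heat supplied = 8184.9 kJ/min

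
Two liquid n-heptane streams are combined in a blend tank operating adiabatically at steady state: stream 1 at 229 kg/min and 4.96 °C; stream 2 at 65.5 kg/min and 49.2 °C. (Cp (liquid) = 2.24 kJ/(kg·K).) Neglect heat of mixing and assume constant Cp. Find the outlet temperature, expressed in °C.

Energy balance with Q = 0: Σ ṁᵢCp,ᵢ(T_out − Tᵢ) = 0
T_out = Σ ṁᵢCp,ᵢTᵢ / Σ ṁᵢCp,ᵢ
      = 9762.9 / 659.68 = 14.799 °C

T_out = 14.8 °C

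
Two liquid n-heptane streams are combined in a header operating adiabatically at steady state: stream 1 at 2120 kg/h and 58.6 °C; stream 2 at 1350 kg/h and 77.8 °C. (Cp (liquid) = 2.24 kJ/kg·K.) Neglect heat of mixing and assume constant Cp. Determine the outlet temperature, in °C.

T_out = 66.1 °C

No heat crosses the boundary, so H_out = H_in.
T_out = Σ ṁᵢCp,ᵢTᵢ / Σ ṁᵢCp,ᵢ
      = 513550 / 7772.8 = 66.07 °C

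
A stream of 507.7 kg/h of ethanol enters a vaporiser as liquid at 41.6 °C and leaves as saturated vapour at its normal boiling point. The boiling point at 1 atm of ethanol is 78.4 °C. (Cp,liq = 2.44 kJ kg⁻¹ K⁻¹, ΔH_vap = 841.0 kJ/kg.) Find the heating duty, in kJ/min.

Q = 7880 kJ/min

liquid 41.6→78.4 °C: 89.792 kJ/kg
vaporisation at 78.4 °C: 841 kJ/kg
Δh = 89.792 + 841 = 930.79 kJ/kg
Q = ṁ·Δh = 507.7 kg/h × 930.79 kJ/kg = 472560 kJ/h
|Q| = 131.27 kW = 7876.1 kJ/min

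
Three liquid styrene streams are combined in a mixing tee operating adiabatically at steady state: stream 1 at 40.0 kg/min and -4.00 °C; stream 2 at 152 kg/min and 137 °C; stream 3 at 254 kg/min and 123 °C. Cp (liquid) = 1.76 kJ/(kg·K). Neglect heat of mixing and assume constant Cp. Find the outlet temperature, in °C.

T_out = 116 °C

Energy balance with Q = 0: Σ ṁᵢCp,ᵢ(T_out − Tᵢ) = 0
T_out = Σ ṁᵢCp,ᵢTᵢ / Σ ṁᵢCp,ᵢ
      = 91355 / 784.96 = 116.38 °C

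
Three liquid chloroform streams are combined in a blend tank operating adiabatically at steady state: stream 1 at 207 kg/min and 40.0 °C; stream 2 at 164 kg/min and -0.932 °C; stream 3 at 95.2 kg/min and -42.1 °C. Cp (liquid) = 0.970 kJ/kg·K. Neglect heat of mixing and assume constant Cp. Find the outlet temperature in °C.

No heat crosses the boundary, so H_out = H_in.
Σ ṁᵢCp,ᵢTᵢ = 207×0.970×40.0 + 164×0.970×-0.932 + 95.2×0.970×-42.1 = 3995.7
Σ ṁᵢCp,ᵢ = 207×0.970 + 164×0.970 + 95.2×0.970 = 452.21
T_out = 3995.7 / 452.21 = 8.8358 °C

T_out = 8.84 °C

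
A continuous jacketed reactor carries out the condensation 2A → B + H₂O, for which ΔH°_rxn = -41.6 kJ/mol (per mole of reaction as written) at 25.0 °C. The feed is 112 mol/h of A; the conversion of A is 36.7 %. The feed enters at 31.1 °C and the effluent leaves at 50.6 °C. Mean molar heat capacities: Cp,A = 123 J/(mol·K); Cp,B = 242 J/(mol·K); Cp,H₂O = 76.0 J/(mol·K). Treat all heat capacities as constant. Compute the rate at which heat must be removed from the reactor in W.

Extent of reaction ξ = 0.367 × 112 / 2 = 20.552 mol/h
Reaction term: ξ·ΔH°_rxn = 20.552 × -41.6 = -854.96 kJ/h
Sensible, feed 31.1→25 °C: -84.034 kJ/h
Outlet flows (mol/h): A 70.896, B 20.552, H₂O 20.552
Sensible, products 25→50.6 °C: 390.55 kJ/h
Q = ΔH = -548.45 kJ/h = -0.15235 kW
Heat removed = 152.35 W

Q_out = 152 W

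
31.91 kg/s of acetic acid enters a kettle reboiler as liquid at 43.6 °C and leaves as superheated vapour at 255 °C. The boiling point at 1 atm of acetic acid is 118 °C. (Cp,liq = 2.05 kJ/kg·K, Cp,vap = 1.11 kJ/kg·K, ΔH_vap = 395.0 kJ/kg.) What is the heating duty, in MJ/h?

liquid 43.6→118 °C: 152.52 kJ/kg
vaporisation at 118 °C: 395 kJ/kg
vapour 118→255 °C: 152.07 kJ/kg
Δh = 152.52 + 395 + 152.07 = 699.59 kJ/kg
Q = ṁ·Δh = 31.91 kg/s × 699.59 kJ/kg = 22324 kJ/s
|Q| = 22324 kW = 80366 MJ/h

Q = 80400 MJ/h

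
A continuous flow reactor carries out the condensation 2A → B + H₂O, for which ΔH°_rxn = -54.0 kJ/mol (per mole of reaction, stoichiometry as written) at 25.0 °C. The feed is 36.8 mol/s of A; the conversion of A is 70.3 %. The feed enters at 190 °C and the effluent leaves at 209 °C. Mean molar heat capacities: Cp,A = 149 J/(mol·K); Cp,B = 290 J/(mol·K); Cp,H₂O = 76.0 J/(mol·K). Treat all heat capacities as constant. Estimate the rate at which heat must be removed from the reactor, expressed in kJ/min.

Extent of reaction ξ = 0.703 × 36.8 / 2 = 12.935 mol/s
Reaction term: ξ·ΔH°_rxn = 12.935 × -54.0 = -698.5 kJ/s
Sensible, feed 190→25 °C: -904.73 kJ/s
Outlet flows (mol/s): A 10.93, B 12.935, H₂O 12.935
Sensible, products 25→209 °C: 1170.8 kJ/s
Q = ΔH = -432.47 kJ/s = -432.47 kW
Heat removed = 25948 kJ/min

Q_out = 25900 kJ/min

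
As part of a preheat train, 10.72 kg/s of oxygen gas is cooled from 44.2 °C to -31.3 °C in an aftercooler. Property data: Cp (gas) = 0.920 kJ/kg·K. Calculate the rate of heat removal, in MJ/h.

Q = ṁ·Cp·ΔT = 10.72 × 0.920 × (-31.3 − 44.2) = -744.61 kJ/s
Cooling duty = 2680.6 MJ/h

Q_c = 2680 MJ/h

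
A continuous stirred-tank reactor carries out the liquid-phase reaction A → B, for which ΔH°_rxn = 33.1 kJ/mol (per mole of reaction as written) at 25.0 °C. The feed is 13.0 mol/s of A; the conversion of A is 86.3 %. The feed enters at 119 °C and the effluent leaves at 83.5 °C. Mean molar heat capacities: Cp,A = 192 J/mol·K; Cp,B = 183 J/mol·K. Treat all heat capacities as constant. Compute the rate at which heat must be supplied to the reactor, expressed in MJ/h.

Q_in = 997 MJ/h

Extent of reaction ξ = 0.863 × 13.0 = 11.219 mol/s
Reaction term: ξ·ΔH°_rxn = 11.219 × 33.1 = 371.35 kJ/s
Sensible, feed 119→25 °C: -234.62 kJ/s
Outlet flows (mol/s): A 1.781, B 11.219
Sensible, products 25→83.5 °C: 140.11 kJ/s
Q = ΔH = 276.83 kJ/s = 276.83 kW
Heat supplied = 996.6 MJ/h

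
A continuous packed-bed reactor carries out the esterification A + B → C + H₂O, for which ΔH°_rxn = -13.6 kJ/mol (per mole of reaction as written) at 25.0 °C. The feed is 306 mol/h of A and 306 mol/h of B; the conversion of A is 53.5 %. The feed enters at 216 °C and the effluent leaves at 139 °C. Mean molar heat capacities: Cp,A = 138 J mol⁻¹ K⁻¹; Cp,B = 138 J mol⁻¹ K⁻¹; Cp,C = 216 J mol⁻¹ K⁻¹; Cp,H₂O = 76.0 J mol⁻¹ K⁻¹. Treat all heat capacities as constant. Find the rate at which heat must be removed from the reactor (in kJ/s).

Q_out = 2.34 kJ/s

Extent of reaction ξ = 0.535 × 306 = 163.71 mol/h
Reaction term: ξ·ΔH°_rxn = 163.71 × -13.6 = -2226.5 kJ/h
Sensible, feed 216→25 °C: -16131 kJ/h
Outlet flows (mol/h): A 142.29, B 142.29, C 163.71, H₂O 163.71
Sensible, products 25→139 °C: 9926.6 kJ/h
Q = ΔH = -8431 kJ/h = -2.3419 kW
Heat removed = 2.3419 kJ/s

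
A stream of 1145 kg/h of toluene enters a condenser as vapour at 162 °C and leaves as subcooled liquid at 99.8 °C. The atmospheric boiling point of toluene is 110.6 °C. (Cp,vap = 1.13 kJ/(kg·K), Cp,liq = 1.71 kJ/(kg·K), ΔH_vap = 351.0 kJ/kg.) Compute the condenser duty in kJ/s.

vapour 162→110.6 °C: -58.082 kJ/kg
condensation at 110.6 °C: -351 kJ/kg
liquid 110.6→99.8 °C: -18.468 kJ/kg
Δh = -58.082 + -351 + -18.468 = -427.55 kJ/kg
Q = ṁ·Δh = 1145 kg/h × -427.55 kJ/kg = -489540 kJ/h
|Q| = 135.98 kW

Q_c = 136 kJ/s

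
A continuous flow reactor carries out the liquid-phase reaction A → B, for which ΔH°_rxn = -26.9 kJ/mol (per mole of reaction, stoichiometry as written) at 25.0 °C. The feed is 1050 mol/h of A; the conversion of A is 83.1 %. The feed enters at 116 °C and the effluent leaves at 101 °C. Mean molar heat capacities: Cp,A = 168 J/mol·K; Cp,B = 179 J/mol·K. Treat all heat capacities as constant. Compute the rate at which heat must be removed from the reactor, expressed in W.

Q_out = 7050 W

Extent of reaction ξ = 0.831 × 1050 = 872.55 mol/h
Reaction term: ξ·ΔH°_rxn = 872.55 × -26.9 = -23472 kJ/h
Sensible, feed 116→25 °C: -16052 kJ/h
Outlet flows (mol/h): A 177.45, B 872.55
Sensible, products 25→101 °C: 14136 kJ/h
Q = ΔH = -25388 kJ/h = -7.0523 kW
Heat removed = 7052.3 W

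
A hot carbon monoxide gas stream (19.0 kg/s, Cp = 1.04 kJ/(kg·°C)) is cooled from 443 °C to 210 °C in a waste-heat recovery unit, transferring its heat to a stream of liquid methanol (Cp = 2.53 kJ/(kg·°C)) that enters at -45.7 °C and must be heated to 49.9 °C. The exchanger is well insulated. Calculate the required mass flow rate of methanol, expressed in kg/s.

ṁ_c = 19.0 kg/s

Heat released by hot stream: Q = 19.0 × 1.04 × (443 − 210) = 4604.1 kJ/s
Energy balance on cold side (adiabatic exchanger): Q = ṁ_c·Cp_c·(T_c,out − T_c,in)
ṁ_c = 4604.1 / [2.53 × (49.9 − -45.7)] = 19.036 kg/s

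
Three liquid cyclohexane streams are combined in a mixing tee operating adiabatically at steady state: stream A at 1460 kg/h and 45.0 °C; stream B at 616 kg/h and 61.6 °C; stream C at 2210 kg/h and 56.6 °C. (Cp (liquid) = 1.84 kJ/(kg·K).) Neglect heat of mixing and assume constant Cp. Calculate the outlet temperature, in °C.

T_out = 53.4 °C

Adiabatic, steady state ⇒ Σ ṁᵢCp,ᵢ(T_out − Tᵢ) = 0
Σ ṁᵢCp,ᵢTᵢ = 1460×1.84×45.0 + 616×1.84×61.6 + 2210×1.84×56.6 = 420870
Σ ṁᵢCp,ᵢ = 1460×1.84 + 616×1.84 + 2210×1.84 = 7886.2
T_out = 420870 / 7886.2 = 53.367 °C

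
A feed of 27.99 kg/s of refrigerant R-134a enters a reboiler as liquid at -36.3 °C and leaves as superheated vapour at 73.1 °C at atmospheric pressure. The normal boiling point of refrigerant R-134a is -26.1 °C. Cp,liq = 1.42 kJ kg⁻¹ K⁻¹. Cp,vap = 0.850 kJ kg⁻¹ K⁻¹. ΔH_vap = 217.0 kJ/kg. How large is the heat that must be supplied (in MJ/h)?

Q = 31800 MJ/h

liquid -36.3→-26.1 °C: 14.484 kJ/kg
vaporisation at -26.1 °C: 217 kJ/kg
vapour -26.1→73.1 °C: 84.32 kJ/kg
Δh = 14.484 + 217 + 84.32 = 315.8 kJ/kg
Q = ṁ·Δh = 27.99 kg/s × 315.8 kJ/kg = 8839.4 kJ/s
|Q| = 8839.4 kW = 31822 MJ/h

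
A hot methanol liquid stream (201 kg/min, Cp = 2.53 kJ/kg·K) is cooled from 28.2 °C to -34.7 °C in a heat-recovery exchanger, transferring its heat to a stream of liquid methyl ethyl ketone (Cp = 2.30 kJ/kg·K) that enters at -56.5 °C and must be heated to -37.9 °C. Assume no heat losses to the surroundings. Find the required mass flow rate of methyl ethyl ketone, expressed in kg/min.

Heat released by hot stream: Q = 201 × 2.53 × (28.2 − -34.7) = 31987 kJ/min
Energy balance on cold side (adiabatic exchanger): Q = ṁ_c·Cp_c·(T_c,out − T_c,in)
ṁ_c = 31987 / [2.30 × (-37.9 − -56.5)] = 747.7 kg/min

ṁ_c = 748 kg/min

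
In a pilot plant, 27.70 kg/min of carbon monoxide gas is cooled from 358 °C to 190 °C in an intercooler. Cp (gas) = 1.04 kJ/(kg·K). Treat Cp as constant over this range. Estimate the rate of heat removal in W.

Q = ṁ·Cp·ΔT = 27.70 × 1.04 × (190 − 358) = -4839.7 kJ/min
Converting: 4839.7 / 60 s = 80.662 kW
Cooling duty = 80662 W

Q_c = 80700 W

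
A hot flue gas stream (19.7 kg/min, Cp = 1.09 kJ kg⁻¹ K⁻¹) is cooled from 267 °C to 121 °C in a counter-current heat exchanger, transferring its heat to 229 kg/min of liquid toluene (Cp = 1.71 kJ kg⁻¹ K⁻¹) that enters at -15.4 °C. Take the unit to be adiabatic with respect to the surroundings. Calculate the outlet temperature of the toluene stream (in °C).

Heat released by hot stream: Q = 19.7 × 1.09 × (267 − 121) = 3135.1 kJ/min
Energy balance on cold side (adiabatic exchanger): Q = ṁ_c·Cp_c·(T_c,out − T_c,in)
T_c,out = -15.4 + 3135.1/(229 × 1.71) = -7.394 °C

T_c,out = -7.39 °C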